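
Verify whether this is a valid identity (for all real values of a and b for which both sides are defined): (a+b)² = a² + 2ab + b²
Claim: (a+b)² = a² + 2ab + b².
Reasoning: Expand: (a+b)² = (a+b)(a+b) = a·a + a·b + b·a + b·b = a² + 2ab + b².
So the two sides agree for all real values of a and b for which both sides are defined.

Conclusion: Yes, this is an identity.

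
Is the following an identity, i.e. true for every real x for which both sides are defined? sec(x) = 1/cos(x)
Claim: sec(x) = 1/cos(x).
Reasoning: sec(x) is by definition the reciprocal of cos(x), wherever cos(x) ≠ 0.
So the two sides agree for every real x for which both sides are defined.

Conclusion: Yes, this is an identity.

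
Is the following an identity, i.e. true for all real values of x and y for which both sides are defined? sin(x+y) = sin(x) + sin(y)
No, this is NOT an identity.

Claim: sin(x+y) = sin(x) + sin(y).
Test a specific point where both sides are defined: x = π/4, y = 2π/3.
LHS = sin(x+y) ≈ 0.2588
RHS = sin(x) + sin(y) ≈ 1.5731
Since 0.2588 ≠ 1.5731, the equation fails at this point, so it cannot hold for all real values of x and y for which both sides are defined.
The correct expansion is sin(x+y) = sin(x)cos(y) + cos(x)sin(y); sine is not additive.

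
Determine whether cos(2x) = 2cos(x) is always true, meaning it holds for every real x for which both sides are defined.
No, this is NOT an identity.

Claim: cos(2x) = 2cos(x).
Test a specific point where both sides are defined: x = π/6.
LHS = cos(2x) ≈ 0.5000
RHS = 2cos(x) ≈ 1.7321
Since 0.5000 ≠ 1.7321, the equation fails at this point, so it cannot hold for every real x for which both sides are defined.
The correct double-angle formula is cos(2x) = cos²x - sin²x.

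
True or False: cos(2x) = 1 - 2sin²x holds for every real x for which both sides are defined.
True.

Claim: cos(2x) = 1 - 2sin²x.
Reasoning: cos(2x) = cos²x - sin²x. Replace cos²x by 1 - sin²x: (1 - sin²x) - sin²x = 1 - 2sin²x.
So the two sides agree for every real x for which both sides are defined.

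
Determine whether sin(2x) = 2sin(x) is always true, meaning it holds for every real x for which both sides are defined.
Claim: sin(2x) = 2sin(x).
Test a specific point where both sides are defined: x = 2π/3.
LHS = sin(2x) ≈ -0.8660
RHS = 2sin(x) ≈ 1.7321
Since -0.8660 ≠ 1.7321, the equation fails at this point, so it cannot hold for every real x for which both sides are defined.
The correct double-angle formula is sin(2x) = 2sin(x)cos(x).

Conclusion: No, this is NOT an identity.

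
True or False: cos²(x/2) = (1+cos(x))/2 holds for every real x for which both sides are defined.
True.

Claim: cos²(x/2) = (1+cos(x))/2.
Reasoning: Use cos(2θ) = 2cos²θ - 1 with θ = x/2: cos(x) = 2cos²(x/2) - 1. Solving for cos²(x/2) gives (1 + cos(x))/2.
So the two sides agree for every real x for which both sides are defined.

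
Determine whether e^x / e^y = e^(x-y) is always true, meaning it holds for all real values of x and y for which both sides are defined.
Claim: e^x / e^y = e^(x-y).
Reasoning: 1/e^y = e^(-y), so e^x / e^y = e^x · e^(-y) = e^(x + (-y)) = e^(x-y) by the product rule for exponents.
So the two sides agree for all real values of x and y for which both sides are defined.

Conclusion: Yes, this is an identity.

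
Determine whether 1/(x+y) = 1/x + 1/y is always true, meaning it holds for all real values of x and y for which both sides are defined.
Claim: 1/(x+y) = 1/x + 1/y.
Test a specific point where both sides are defined: x = 3, y = 1.
LHS = 1/(x+y) ≈ 0.2500
RHS = 1/x + 1/y ≈ 1.3333
Since 0.2500 ≠ 1.3333, the equation fails at this point, so it cannot hold for all real values of x and y for which both sides are defined.
1/x + 1/y = (x+y)/(xy), which is not 1/(x+y).

Conclusion: No, this is NOT an identity.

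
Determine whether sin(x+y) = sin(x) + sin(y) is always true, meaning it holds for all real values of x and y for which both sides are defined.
Claim: sin(x+y) = sin(x) + sin(y).
Test a specific point where both sides are defined: x = π, y = π/3.
LHS = sin(x+y) ≈ -0.8660
RHS = sin(x) + sin(y) ≈ 0.8660
Since -0.8660 ≠ 0.8660, the equation fails at this point, so it cannot hold for all real values of x and y for which both sides are defined.
The correct expansion is sin(x+y) = sin(x)cos(y) + cos(x)sin(y); sine is not additive.

Conclusion: No, this is NOT an identity.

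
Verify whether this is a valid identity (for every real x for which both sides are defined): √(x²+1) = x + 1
No, this is NOT an identity.

Claim: √(x²+1) = x + 1.
Test a specific point where both sides are defined: x = 4.
LHS = √(x²+1) ≈ 4.1231
RHS = x + 1 ≈ 5.0000
Since 4.1231 ≠ 5.0000, the equation fails at this point, so it cannot hold for every real x for which both sides are defined.
(x+1)² = x² + 2x + 1 ≠ x² + 1 unless x = 0.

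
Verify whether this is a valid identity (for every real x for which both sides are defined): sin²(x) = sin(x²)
Claim: sin²(x) = sin(x²).
Test a specific point where both sides are defined: x = -π/6.
LHS = sin²(x) ≈ 0.2500
RHS = sin(x²) ≈ 0.2707
Since 0.2500 ≠ 0.2707, the equation fails at this point, so it cannot hold for every real x for which both sides are defined.
sin²(x) means (sin x)², squaring the output; sin(x²) squares the input. These are different functions.

Conclusion: No, this is NOT an identity.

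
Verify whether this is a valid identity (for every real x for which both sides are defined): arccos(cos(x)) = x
No, this is NOT an identity.

Claim: arccos(cos(x)) = x.
Test a specific point where both sides are defined: x = -π/4.
LHS = arccos(cos(x)) ≈ 0.7854
RHS = x ≈ -0.7854
Since 0.7854 ≠ -0.7854, the equation fails at this point, so it cannot hold for every real x for which both sides are defined.
arccos only returns values in [0, π], so arccos(cos(x)) = x holds only for x in that interval, not for all real x.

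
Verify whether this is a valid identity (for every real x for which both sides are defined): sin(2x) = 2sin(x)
No, this is NOT an identity.

Claim: sin(2x) = 2sin(x).
Test a specific point where both sides are defined: x = π/4.
LHS = sin(2x) ≈ 1.0000
RHS = 2sin(x) ≈ 1.4142
Since 1.0000 ≠ 1.4142, the equation fails at this point, so it cannot hold for every real x for which both sides are defined.
The correct double-angle formula is sin(2x) = 2sin(x)cos(x).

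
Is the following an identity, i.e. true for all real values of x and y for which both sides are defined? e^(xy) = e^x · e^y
Claim: e^(xy) = e^x · e^y.
Test a specific point where both sides are defined: x = 5, y = -3.
LHS = e^(xy) ≈ 0.0000
RHS = e^x · e^y ≈ 7.3891
Since 0.0000 ≠ 7.3891, the equation fails at this point, so it cannot hold for all real values of x and y for which both sides are defined.
e^x · e^y = e^(x+y), not e^(xy).

Conclusion: No, this is NOT an identity.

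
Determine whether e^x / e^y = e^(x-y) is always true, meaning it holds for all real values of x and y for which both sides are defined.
Yes, this is an identity.

Claim: e^x / e^y = e^(x-y).
Reasoning: 1/e^y = e^(-y), so e^x / e^y = e^x · e^(-y) = e^(x + (-y)) = e^(x-y) by the product rule for exponents.
So the two sides agree for all real values of x and y for which both sides are defined.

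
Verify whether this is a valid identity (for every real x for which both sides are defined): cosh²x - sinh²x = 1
Yes, this is an identity.

Claim: cosh²x - sinh²x = 1.
Reasoning: With cosh(x) = (e^x + e^-x)/2 and sinh(x) = (e^x - e^-x)/2: cosh²x = (e^(2x) + 2 + e^(-2x))/4 and sinh²x = (e^(2x) - 2 + e^(-2x))/4. Subtracting leaves 4/4 = 1.
So the two sides agree for every real x for which both sides are defined.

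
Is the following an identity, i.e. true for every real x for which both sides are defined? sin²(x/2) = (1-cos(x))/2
Claim: sin²(x/2) = (1-cos(x))/2.
Reasoning: Use cos(2θ) = 1 - 2sin²θ with θ = x/2: cos(x) = 1 - 2sin²(x/2). Solving for sin²(x/2) gives (1 - cos(x))/2.
So the two sides agree for every real x for which both sides are defined.

Conclusion: Yes, this is an identity.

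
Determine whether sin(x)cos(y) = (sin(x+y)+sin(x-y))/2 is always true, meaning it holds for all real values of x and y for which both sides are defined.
Yes, this is an identity.

Claim: sin(x)cos(y) = (sin(x+y)+sin(x-y))/2.
Reasoning: sin(x+y) = sin(x)cos(y) + cos(x)sin(y) and sin(x-y) = sin(x)cos(y) - cos(x)sin(y). Adding, sin(x+y) + sin(x-y) = 2sin(x)cos(y); divide by 2.
So the two sides agree for all real values of x and y for which both sides are defined.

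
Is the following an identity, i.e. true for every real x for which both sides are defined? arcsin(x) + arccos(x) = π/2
Claim: arcsin(x) + arccos(x) = π/2.
Reasoning: Both sides are defined for -1 ≤ x ≤ 1. Let θ = arcsin(x), so sin θ = x and θ ∈ [-π/2, π/2]. Then cos(π/2 - θ) = sin θ = x and π/2 - θ ∈ [0, π], which is exactly the range of arccos, so arccos(x) = π/2 - θ. Adding: arcsin(x) + arccos(x) = θ + (π/2 - θ) = π/2.
So the two sides agree for every real x for which both sides are defined.

Conclusion: Yes, this is an identity.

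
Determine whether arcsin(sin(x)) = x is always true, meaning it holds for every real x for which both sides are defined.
No, this is NOT an identity.

Claim: arcsin(sin(x)) = x.
Test a specific point where both sides are defined: x = 3π/4.
LHS = arcsin(sin(x)) ≈ 0.7854
RHS = x ≈ 2.3562
Since 0.7854 ≠ 2.3562, the equation fails at this point, so it cannot hold for every real x for which both sides are defined.
arcsin only returns values in [-π/2, π/2], so arcsin(sin(x)) = x holds only for x in that interval, not for all real x.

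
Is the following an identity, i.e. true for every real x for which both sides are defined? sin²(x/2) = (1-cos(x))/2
Yes, this is an identity.

Claim: sin²(x/2) = (1-cos(x))/2.
Reasoning: Use cos(2θ) = 1 - 2sin²θ with θ = x/2: cos(x) = 1 - 2sin²(x/2). Solving for sin²(x/2) gives (1 - cos(x))/2.
So the two sides agree for every real x for which both sides are defined.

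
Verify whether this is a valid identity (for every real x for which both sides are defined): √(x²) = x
Claim: √(x²) = x.
Test a specific point where both sides are defined: x = -3.
LHS = √(x²) ≈ 3.0000
RHS = x ≈ -3.0000
Since 3.0000 ≠ -3.0000, the equation fails at this point, so it cannot hold for every real x for which both sides are defined.
√(x²) = |x|, which differs from x whenever x < 0 (both sides are defined for every real x).

Conclusion: No, this is NOT an identity.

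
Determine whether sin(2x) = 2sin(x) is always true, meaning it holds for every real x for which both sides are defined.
No, this is NOT an identity.

Claim: sin(2x) = 2sin(x).
Test a specific point where both sides are defined: x = π/3.
LHS = sin(2x) ≈ 0.8660
RHS = 2sin(x) ≈ 1.7321
Since 0.8660 ≠ 1.7321, the equation fails at this point, so it cannot hold for every real x for which both sides are defined.
The correct double-angle formula is sin(2x) = 2sin(x)cos(x).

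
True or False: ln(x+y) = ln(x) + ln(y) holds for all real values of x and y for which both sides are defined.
Claim: ln(x+y) = ln(x) + ln(y).
Test a specific point where both sides are defined: x = 5, y = 1/2.
LHS = ln(x+y) ≈ 1.7047
RHS = ln(x) + ln(y) ≈ 0.9163
Since 1.7047 ≠ 0.9163, the equation fails at this point, so it cannot hold for all real values of x and y for which both sides are defined.
ln(x) + ln(y) = ln(xy), not ln(x+y).

Conclusion: False.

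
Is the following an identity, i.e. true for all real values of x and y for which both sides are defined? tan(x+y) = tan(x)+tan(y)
No, this is NOT an identity.

Claim: tan(x+y) = tan(x)+tan(y).
Test a specific point where both sides are defined: x = 2π/3, y = 2π/3.
LHS = tan(x+y) ≈ 1.7321
RHS = tan(x)+tan(y) ≈ -3.4641
Since 1.7321 ≠ -3.4641, the equation fails at this point, so it cannot hold for all real values of x and y for which both sides are defined.
The correct formula is tan(x+y) = (tan(x) + tan(y))/(1 - tan(x)tan(y)).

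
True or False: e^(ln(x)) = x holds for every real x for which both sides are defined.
Claim: e^(ln(x)) = x.
Reasoning: For x > 0, ln(x) is by definition the exponent p such that e^p = x. Raising e to that exponent therefore returns x: e^(ln x) = x.
So the two sides agree for every real x for which both sides are defined.

Conclusion: True.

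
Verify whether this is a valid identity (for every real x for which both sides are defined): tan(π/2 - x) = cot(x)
Yes, this is an identity.

Claim: tan(π/2 - x) = cot(x).
Reasoning: tan(π/2 - x) = sin(π/2 - x)/cos(π/2 - x) = cos(x)/sin(x) = cot(x), using the cofunction identities sin(π/2 - x) = cos(x) and cos(π/2 - x) = sin(x).
So the two sides agree for every real x for which both sides are defined.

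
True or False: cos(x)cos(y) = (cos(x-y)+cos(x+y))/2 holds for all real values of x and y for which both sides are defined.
Claim: cos(x)cos(y) = (cos(x-y)+cos(x+y))/2.
Reasoning: cos(x-y) = cos(x)cos(y) + sin(x)sin(y) and cos(x+y) = cos(x)cos(y) - sin(x)sin(y). Adding, cos(x-y) + cos(x+y) = 2cos(x)cos(y); divide by 2.
So the two sides agree for all real values of x and y for which both sides are defined.

Conclusion: True.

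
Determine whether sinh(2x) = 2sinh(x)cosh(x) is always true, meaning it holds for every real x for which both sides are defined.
Claim: sinh(2x) = 2sinh(x)cosh(x).
Reasoning: 2sinh(x)cosh(x) = 2 · (e^x - e^-x)/2 · (e^x + e^-x)/2 = (e^(2x) - e^(-2x))/2 = sinh(2x).
So the two sides agree for every real x for which both sides are defined.

Conclusion: Yes, this is an identity.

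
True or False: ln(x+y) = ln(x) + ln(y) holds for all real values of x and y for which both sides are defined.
False.

Claim: ln(x+y) = ln(x) + ln(y).
Test a specific point where both sides are defined: x = 5, y = 5.
LHS = ln(x+y) ≈ 2.3026
RHS = ln(x) + ln(y) ≈ 3.2189
Since 2.3026 ≠ 3.2189, the equation fails at this point, so it cannot hold for all real values of x and y for which both sides are defined.
ln(x) + ln(y) = ln(xy), not ln(x+y).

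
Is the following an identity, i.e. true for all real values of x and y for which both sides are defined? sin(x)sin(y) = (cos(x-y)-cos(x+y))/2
Yes, this is an identity.

Claim: sin(x)sin(y) = (cos(x-y)-cos(x+y))/2.
Reasoning: cos(x-y) = cos(x)cos(y) + sin(x)sin(y) and cos(x+y) = cos(x)cos(y) - sin(x)sin(y). Subtracting, cos(x-y) - cos(x+y) = 2sin(x)sin(y); divide by 2.
So the two sides agree for all real values of x and y for which both sides are defined.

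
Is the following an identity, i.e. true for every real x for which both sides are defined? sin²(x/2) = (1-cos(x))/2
Yes, this is an identity.

Claim: sin²(x/2) = (1-cos(x))/2.
Reasoning: Use cos(2θ) = 1 - 2sin²θ with θ = x/2: cos(x) = 1 - 2sin²(x/2). Solving for sin²(x/2) gives (1 - cos(x))/2.
So the two sides agree for every real x for which both sides are defined.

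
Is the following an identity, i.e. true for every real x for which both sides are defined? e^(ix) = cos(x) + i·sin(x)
Claim: e^(ix) = cos(x) + i·sin(x).
Reasoning: Euler's formula. Expand e^(ix) = Σ (ix)^k / k!. Since i² = -1, the even-k terms are Σ (-1)^m x^(2m)/(2m)! = cos(x) and the odd-k terms are i · Σ (-1)^m x^(2m+1)/(2m+1)! = i·sin(x).
So the two sides agree for every real x for which both sides are defined.

Conclusion: Yes, this is an identity.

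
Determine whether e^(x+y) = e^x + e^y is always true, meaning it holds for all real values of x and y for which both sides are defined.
No, this is NOT an identity.

Claim: e^(x+y) = e^x + e^y.
Test a specific point where both sides are defined: x = 1, y = 1.
LHS = e^(x+y) ≈ 7.3891
RHS = e^x + e^y ≈ 5.4366
Since 7.3891 ≠ 5.4366, the equation fails at this point, so it cannot hold for all real values of x and y for which both sides are defined.
The correct rule is e^(x+y) = e^x · e^y (a product, not a sum).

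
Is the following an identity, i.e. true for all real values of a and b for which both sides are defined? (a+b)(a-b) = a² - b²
Yes, this is an identity.

Claim: (a+b)(a-b) = a² - b².
Reasoning: Expand: (a+b)(a-b) = a² - ab + ba - b² = a² - b² (the cross terms cancel).
So the two sides agree for all real values of a and b for which both sides are defined.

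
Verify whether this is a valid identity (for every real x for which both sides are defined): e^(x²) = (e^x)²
No, this is NOT an identity.

Claim: e^(x²) = (e^x)².
Test a specific point where both sides are defined: x = 3.
LHS = e^(x²) ≈ 8103.0839
RHS = (e^x)² ≈ 403.4288
Since 8103.0839 ≠ 403.4288, the equation fails at this point, so it cannot hold for every real x for which both sides are defined.
(e^x)² = e^(2x), and 2x ≠ x² in general.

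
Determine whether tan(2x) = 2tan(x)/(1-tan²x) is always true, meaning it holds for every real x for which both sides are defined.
Yes, this is an identity.

Claim: tan(2x) = 2tan(x)/(1-tan²x).
Reasoning: tan(2x) = sin(2x)/cos(2x) = 2sin(x)cos(x) / (cos²x - sin²x). Divide numerator and denominator by cos²x: 2tan(x) / (1 - tan²x).
So the two sides agree for every real x for which both sides are defined.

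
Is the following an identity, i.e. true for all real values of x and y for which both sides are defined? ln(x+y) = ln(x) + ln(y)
No, this is NOT an identity.

Claim: ln(x+y) = ln(x) + ln(y).
Test a specific point where both sides are defined: x = 2, y = 1.
LHS = ln(x+y) ≈ 1.0986
RHS = ln(x) + ln(y) ≈ 0.6931
Since 1.0986 ≠ 0.6931, the equation fails at this point, so it cannot hold for all real values of x and y for which both sides are defined.
ln(x) + ln(y) = ln(xy), not ln(x+y).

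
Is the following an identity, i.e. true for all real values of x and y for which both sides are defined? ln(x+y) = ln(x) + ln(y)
No, this is NOT an identity.

Claim: ln(x+y) = ln(x) + ln(y).
Test a specific point where both sides are defined: x = 5, y = 1.
LHS = ln(x+y) ≈ 1.7918
RHS = ln(x) + ln(y) ≈ 1.6094
Since 1.7918 ≠ 1.6094, the equation fails at this point, so it cannot hold for all real values of x and y for which both sides are defined.
ln(x) + ln(y) = ln(xy), not ln(x+y).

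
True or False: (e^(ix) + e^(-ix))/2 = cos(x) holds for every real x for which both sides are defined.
True.

Claim: (e^(ix) + e^(-ix))/2 = cos(x).
Reasoning: By Euler's formula e^(ix) = cos(x) + i·sin(x) and e^(-ix) = cos(x) - i·sin(x). Adding cancels the sine terms: e^(ix) + e^(-ix) = 2cos(x); divide by 2.
So the two sides agree for every real x for which both sides are defined.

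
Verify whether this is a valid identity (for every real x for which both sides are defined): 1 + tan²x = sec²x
Claim: 1 + tan²x = sec²x.
Reasoning: Start from sin²x + cos²x = 1 and divide every term by cos²x (allowed wherever tan x and sec x are defined): tan²x + 1 = 1/cos²x = sec²x.
So the two sides agree for every real x for which both sides are defined.

Conclusion: Yes, this is an identity.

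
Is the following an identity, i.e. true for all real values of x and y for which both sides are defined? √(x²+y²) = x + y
Claim: √(x²+y²) = x + y.
Test a specific point where both sides are defined: x = 1, y = -2.
LHS = √(x²+y²) ≈ 2.2361
RHS = x + y ≈ -1.0000
Since 2.2361 ≠ -1.0000, the equation fails at this point, so it cannot hold for all real values of x and y for which both sides are defined.
(x+y)² = x² + 2xy + y², not x² + y², so the square root does not split this way.

Conclusion: No, this is NOT an identity.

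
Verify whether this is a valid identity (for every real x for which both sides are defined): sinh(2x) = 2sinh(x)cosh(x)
Yes, this is an identity.

Claim: sinh(2x) = 2sinh(x)cosh(x).
Reasoning: 2sinh(x)cosh(x) = 2 · (e^x - e^-x)/2 · (e^x + e^-x)/2 = (e^(2x) - e^(-2x))/2 = sinh(2x).
So the two sides agree for every real x for which both sides are defined.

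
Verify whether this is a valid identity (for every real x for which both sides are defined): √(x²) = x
Claim: √(x²) = x.
Test a specific point where both sides are defined: x = -2.
LHS = √(x²) ≈ 2.0000
RHS = x ≈ -2.0000
Since 2.0000 ≠ -2.0000, the equation fails at this point, so it cannot hold for every real x for which both sides are defined.
√(x²) = |x|, which differs from x whenever x < 0 (both sides are defined for every real x).

Conclusion: No, this is NOT an identity.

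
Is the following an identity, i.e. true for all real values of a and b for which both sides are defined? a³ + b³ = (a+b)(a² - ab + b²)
Claim: a³ + b³ = (a+b)(a² - ab + b²).
Reasoning: Expand the right side: (a+b)(a² - ab + b²) = a³ - a²b + ab² + a²b - ab² + b³ = a³ + b³ (the middle terms cancel in pairs).
So the two sides agree for all real values of a and b for which both sides are defined.

Conclusion: Yes, this is an identity.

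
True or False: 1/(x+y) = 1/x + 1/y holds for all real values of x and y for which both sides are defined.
Claim: 1/(x+y) = 1/x + 1/y.
Test a specific point where both sides are defined: x = 3/2, y = 3.
LHS = 1/(x+y) ≈ 0.2222
RHS = 1/x + 1/y ≈ 1.0000
Since 0.2222 ≠ 1.0000, the equation fails at this point, so it cannot hold for all real values of x and y for which both sides are defined.
1/x + 1/y = (x+y)/(xy), which is not 1/(x+y).

Conclusion: False.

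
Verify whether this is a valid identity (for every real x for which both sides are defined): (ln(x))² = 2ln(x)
Claim: (ln(x))² = 2ln(x).
Test a specific point where both sides are defined: x = 2.
LHS = (ln(x))² ≈ 0.4805
RHS = 2ln(x) ≈ 1.3863
Since 0.4805 ≠ 1.3863, the equation fails at this point, so it cannot hold for every real x for which both sides are defined.
2ln(x) equals ln(x²), which is not the same as (ln x)².

Conclusion: No, this is NOT an identity.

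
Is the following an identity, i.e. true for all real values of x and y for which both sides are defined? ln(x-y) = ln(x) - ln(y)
Claim: ln(x-y) = ln(x) - ln(y).
Test a specific point where both sides are defined: x = 5, y = 4.
LHS = ln(x-y) ≈ 0.0000
RHS = ln(x) - ln(y) ≈ 0.2231
Since 0.0000 ≠ 0.2231, the equation fails at this point, so it cannot hold for all real values of x and y for which both sides are defined.
ln(x) - ln(y) = ln(x/y), not ln(x-y).

Conclusion: No, this is NOT an identity.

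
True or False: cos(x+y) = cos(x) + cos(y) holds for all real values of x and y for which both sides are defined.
Claim: cos(x+y) = cos(x) + cos(y).
Test a specific point where both sides are defined: x = -π/6, y = 3π/4.
LHS = cos(x+y) ≈ -0.2588
RHS = cos(x) + cos(y) ≈ 0.1589
Since -0.2588 ≠ 0.1589, the equation fails at this point, so it cannot hold for all real values of x and y for which both sides are defined.
The correct expansion is cos(x+y) = cos(x)cos(y) - sin(x)sin(y); cosine is not additive.

Conclusion: False.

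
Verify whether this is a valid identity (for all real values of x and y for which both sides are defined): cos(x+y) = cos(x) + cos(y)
Claim: cos(x+y) = cos(x) + cos(y).
Test a specific point where both sides are defined: x = π/4, y = 3π/4.
LHS = cos(x+y) ≈ -1.0000
RHS = cos(x) + cos(y) ≈ 0.0000
Since -1.0000 ≠ 0.0000, the equation fails at this point, so it cannot hold for all real values of x and y for which both sides are defined.
The correct expansion is cos(x+y) = cos(x)cos(y) - sin(x)sin(y); cosine is not additive.

Conclusion: No, this is NOT an identity.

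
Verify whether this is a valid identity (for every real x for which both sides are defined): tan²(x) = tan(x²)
No, this is NOT an identity.

Claim: tan²(x) = tan(x²).
Test a specific point where both sides are defined: x = π/6.
LHS = tan²(x) ≈ 0.3333
RHS = tan(x²) ≈ 0.2812
Since 0.3333 ≠ 0.2812, the equation fails at this point, so it cannot hold for every real x for which both sides are defined.
tan²(x) means (tan x)², squaring the output; tan(x²) squares the input. These are different functions.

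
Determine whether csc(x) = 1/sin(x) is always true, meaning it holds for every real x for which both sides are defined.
Claim: csc(x) = 1/sin(x).
Reasoning: csc(x) is by definition the reciprocal of sin(x), wherever sin(x) ≠ 0.
So the two sides agree for every real x for which both sides are defined.

Conclusion: Yes, this is an identity.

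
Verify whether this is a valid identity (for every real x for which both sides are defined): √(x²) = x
No, this is NOT an identity.

Claim: √(x²) = x.
Test a specific point where both sides are defined: x = -1.
LHS = √(x²) ≈ 1.0000
RHS = x ≈ -1.0000
Since 1.0000 ≠ -1.0000, the equation fails at this point, so it cannot hold for every real x for which both sides are defined.
√(x²) = |x|, which differs from x whenever x < 0 (both sides are defined for every real x).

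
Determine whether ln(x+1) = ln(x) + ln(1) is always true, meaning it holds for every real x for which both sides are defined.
Claim: ln(x+1) = ln(x) + ln(1).
Test a specific point where both sides are defined: x = 3.
LHS = ln(x+1) ≈ 1.3863
RHS = ln(x) + ln(1) ≈ 1.0986
Since 1.3863 ≠ 1.0986, the equation fails at this point, so it cannot hold for every real x for which both sides are defined.
ln(1) = 0, so the right side is just ln(x), which differs from ln(x+1).

Conclusion: No, this is NOT an identity.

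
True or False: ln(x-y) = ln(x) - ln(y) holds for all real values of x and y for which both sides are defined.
False.

Claim: ln(x-y) = ln(x) - ln(y).
Test a specific point where both sides are defined: x = 3, y = 3/2.
LHS = ln(x-y) ≈ 0.4055
RHS = ln(x) - ln(y) ≈ 0.6931
Since 0.4055 ≠ 0.6931, the equation fails at this point, so it cannot hold for all real values of x and y for which both sides are defined.
ln(x) - ln(y) = ln(x/y), not ln(x-y).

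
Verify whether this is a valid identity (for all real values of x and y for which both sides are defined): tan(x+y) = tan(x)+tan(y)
No, this is NOT an identity.

Claim: tan(x+y) = tan(x)+tan(y).
Test a specific point where both sides are defined: x = -π/3, y = π/4.
LHS = tan(x+y) ≈ -0.2679
RHS = tan(x)+tan(y) ≈ -0.7321
Since -0.2679 ≠ -0.7321, the equation fails at this point, so it cannot hold for all real values of x and y for which both sides are defined.
The correct formula is tan(x+y) = (tan(x) + tan(y))/(1 - tan(x)tan(y)).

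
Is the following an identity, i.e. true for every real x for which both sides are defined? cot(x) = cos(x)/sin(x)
Claim: cot(x) = cos(x)/sin(x).
Reasoning: cot(x) is defined as 1/tan(x) = 1/(sin(x)/cos(x)) = cos(x)/sin(x), wherever sin(x) ≠ 0.
So the two sides agree for every real x for which both sides are defined.

Conclusion: Yes, this is an identity.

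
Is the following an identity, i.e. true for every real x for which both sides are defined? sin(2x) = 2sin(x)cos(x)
Yes, this is an identity.

Claim: sin(2x) = 2sin(x)cos(x).
Reasoning: Put y = x in the addition formula sin(x+y) = sin(x)cos(y) + cos(x)sin(y): sin(2x) = sin(x)cos(x) + cos(x)sin(x) = 2sin(x)cos(x).
So the two sides agree for every real x for which both sides are defined.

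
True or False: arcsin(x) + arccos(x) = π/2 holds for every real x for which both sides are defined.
Claim: arcsin(x) + arccos(x) = π/2.
Reasoning: Both sides are defined for -1 ≤ x ≤ 1. Let θ = arcsin(x), so sin θ = x and θ ∈ [-π/2, π/2]. Then cos(π/2 - θ) = sin θ = x and π/2 - θ ∈ [0, π], which is exactly the range of arccos, so arccos(x) = π/2 - θ. Adding: arcsin(x) + arccos(x) = θ + (π/2 - θ) = π/2.
So the two sides agree for every real x for which both sides are defined.

Conclusion: True.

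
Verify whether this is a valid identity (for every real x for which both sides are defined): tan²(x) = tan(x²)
Claim: tan²(x) = tan(x²).
Test a specific point where both sides are defined: x = -π/4.
LHS = tan²(x) ≈ 1.0000
RHS = tan(x²) ≈ 0.7092
Since 1.0000 ≠ 0.7092, the equation fails at this point, so it cannot hold for every real x for which both sides are defined.
tan²(x) means (tan x)², squaring the output; tan(x²) squares the input. These are different functions.

Conclusion: No, this is NOT an identity.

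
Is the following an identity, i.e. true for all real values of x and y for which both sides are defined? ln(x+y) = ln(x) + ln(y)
No, this is NOT an identity.

Claim: ln(x+y) = ln(x) + ln(y).
Test a specific point where both sides are defined: x = 2, y = 1/2.
LHS = ln(x+y) ≈ 0.9163
RHS = ln(x) + ln(y) ≈ 0.0000
Since 0.9163 ≠ 0.0000, the equation fails at this point, so it cannot hold for all real values of x and y for which both sides are defined.
ln(x) + ln(y) = ln(xy), not ln(x+y).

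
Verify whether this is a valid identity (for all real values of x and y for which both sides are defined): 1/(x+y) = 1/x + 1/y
No, this is NOT an identity.

Claim: 1/(x+y) = 1/x + 1/y.
Test a specific point where both sides are defined: x = 1/2, y = 2.
LHS = 1/(x+y) ≈ 0.4000
RHS = 1/x + 1/y ≈ 2.5000
Since 0.4000 ≠ 2.5000, the equation fails at this point, so it cannot hold for all real values of x and y for which both sides are defined.
1/x + 1/y = (x+y)/(xy), which is not 1/(x+y).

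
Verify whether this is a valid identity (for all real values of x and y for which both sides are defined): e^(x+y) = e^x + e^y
No, this is NOT an identity.

Claim: e^(x+y) = e^x + e^y.
Test a specific point where both sides are defined: x = -1, y = 2.
LHS = e^(x+y) ≈ 2.7183
RHS = e^x + e^y ≈ 7.7569
Since 2.7183 ≠ 7.7569, the equation fails at this point, so it cannot hold for all real values of x and y for which both sides are defined.
The correct rule is e^(x+y) = e^x · e^y (a product, not a sum).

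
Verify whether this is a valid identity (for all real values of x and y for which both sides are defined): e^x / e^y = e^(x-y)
Yes, this is an identity.

Claim: e^x / e^y = e^(x-y).
Reasoning: 1/e^y = e^(-y), so e^x / e^y = e^x · e^(-y) = e^(x + (-y)) = e^(x-y) by the product rule for exponents.
So the two sides agree for all real values of x and y for which both sides are defined.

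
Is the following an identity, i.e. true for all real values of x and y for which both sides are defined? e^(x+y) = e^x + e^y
No, this is NOT an identity.

Claim: e^(x+y) = e^x + e^y.
Test a specific point where both sides are defined: x = -3, y = 3/2.
LHS = e^(x+y) ≈ 0.2231
RHS = e^x + e^y ≈ 4.5315
Since 0.2231 ≠ 4.5315, the equation fails at this point, so it cannot hold for all real values of x and y for which both sides are defined.
The correct rule is e^(x+y) = e^x · e^y (a product, not a sum).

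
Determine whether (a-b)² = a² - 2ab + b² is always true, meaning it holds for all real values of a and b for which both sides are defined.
Claim: (a-b)² = a² - 2ab + b².
Reasoning: Expand: (a-b)² = (a-b)(a-b) = a·a - a·b - b·a + b·b = a² - 2ab + b².
So the two sides agree for all real values of a and b for which both sides are defined.

Conclusion: Yes, this is an identity.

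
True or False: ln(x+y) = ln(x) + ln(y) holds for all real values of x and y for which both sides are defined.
False.

Claim: ln(x+y) = ln(x) + ln(y).
Test a specific point where both sides are defined: x = 5, y = 1.
LHS = ln(x+y) ≈ 1.7918
RHS = ln(x) + ln(y) ≈ 1.6094
Since 1.7918 ≠ 1.6094, the equation fails at this point, so it cannot hold for all real values of x and y for which both sides are defined.
ln(x) + ln(y) = ln(xy), not ln(x+y).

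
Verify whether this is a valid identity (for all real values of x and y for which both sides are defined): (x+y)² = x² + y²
No, this is NOT an identity.

Claim: (x+y)² = x² + y².
Test a specific point where both sides are defined: x = -3, y = -1.
LHS = (x+y)² ≈ 16.0000
RHS = x² + y² ≈ 10.0000
Since 16.0000 ≠ 10.0000, the equation fails at this point, so it cannot hold for all real values of x and y for which both sides are defined.
The correct expansion is (x+y)² = x² + 2xy + y²; the cross term 2xy is missing.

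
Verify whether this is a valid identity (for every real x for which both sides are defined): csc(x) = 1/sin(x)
Yes, this is an identity.

Claim: csc(x) = 1/sin(x).
Reasoning: csc(x) is by definition the reciprocal of sin(x), wherever sin(x) ≠ 0.
So the two sides agree for every real x for which both sides are defined.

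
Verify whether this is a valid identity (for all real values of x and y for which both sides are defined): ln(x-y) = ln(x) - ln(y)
No, this is NOT an identity.

Claim: ln(x-y) = ln(x) - ln(y).
Test a specific point where both sides are defined: x = 2, y = 1/2.
LHS = ln(x-y) ≈ 0.4055
RHS = ln(x) - ln(y) ≈ 1.3863
Since 0.4055 ≠ 1.3863, the equation fails at this point, so it cannot hold for all real values of x and y for which both sides are defined.
ln(x) - ln(y) = ln(x/y), not ln(x-y).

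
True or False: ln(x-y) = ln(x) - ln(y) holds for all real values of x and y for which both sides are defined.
Claim: ln(x-y) = ln(x) - ln(y).
Test a specific point where both sides are defined: x = 2, y = 1.
LHS = ln(x-y) ≈ 0.0000
RHS = ln(x) - ln(y) ≈ 0.6931
Since 0.0000 ≠ 0.6931, the equation fails at this point, so it cannot hold for all real values of x and y for which both sides are defined.
ln(x) - ln(y) = ln(x/y), not ln(x-y).

Conclusion: False.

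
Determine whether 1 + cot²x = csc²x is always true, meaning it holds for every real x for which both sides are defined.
Claim: 1 + cot²x = csc²x.
Reasoning: Start from sin²x + cos²x = 1 and divide every term by sin²x (allowed wherever cot x and csc x are defined): 1 + cot²x = 1/sin²x = csc²x.
So the two sides agree for every real x for which both sides are defined.

Conclusion: Yes, this is an identity.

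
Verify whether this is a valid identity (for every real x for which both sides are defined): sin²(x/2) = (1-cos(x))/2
Claim: sin²(x/2) = (1-cos(x))/2.
Reasoning: Use cos(2θ) = 1 - 2sin²θ with θ = x/2: cos(x) = 1 - 2sin²(x/2). Solving for sin²(x/2) gives (1 - cos(x))/2.
So the two sides agree for every real x for which both sides are defined.

Conclusion: Yes, this is an identity.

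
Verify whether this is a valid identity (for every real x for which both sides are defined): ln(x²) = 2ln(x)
Claim: ln(x²) = 2ln(x).
Reasoning: The right side requires x > 0. For x > 0, x² = (e^(ln x))² = e^(2ln x), so ln(x²) = 2ln(x). (For x < 0 the right side is undefined, so those values are outside the claim.)
So the two sides agree for every real x for which both sides are defined.

Conclusion: Yes, this is an identity.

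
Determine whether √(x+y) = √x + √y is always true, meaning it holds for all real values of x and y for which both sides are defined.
Claim: √(x+y) = √x + √y.
Test a specific point where both sides are defined: x = 3/2, y = 3.
LHS = √(x+y) ≈ 2.1213
RHS = √x + √y ≈ 2.9568
Since 2.1213 ≠ 2.9568, the equation fails at this point, so it cannot hold for all real values of x and y for which both sides are defined.
Squaring the right side gives x + 2√(xy) + y, not x + y.

Conclusion: No, this is NOT an identity.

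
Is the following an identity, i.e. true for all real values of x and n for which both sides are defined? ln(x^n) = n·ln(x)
Yes, this is an identity.

Claim: ln(x^n) = n·ln(x).
Reasoning: The right side requires x > 0. For x > 0, x^n = (e^(ln x))^n = e^(n·ln x), so taking ln of both sides gives ln(x^n) = n·ln(x).
So the two sides agree for all real values of x and n for which both sides are defined.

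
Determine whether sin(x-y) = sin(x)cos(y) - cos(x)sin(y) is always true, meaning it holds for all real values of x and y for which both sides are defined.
Claim: sin(x-y) = sin(x)cos(y) - cos(x)sin(y).
Reasoning: Replace y by -y in sin(x+y) = sin(x)cos(y) + cos(x)sin(y) and use cos(-y) = cos(y), sin(-y) = -sin(y): sin(x-y) = sin(x)cos(y) - cos(x)sin(y).
So the two sides agree for all real values of x and y for which both sides are defined.

Conclusion: Yes, this is an identity.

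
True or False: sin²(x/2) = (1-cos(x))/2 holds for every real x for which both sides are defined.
True.

Claim: sin²(x/2) = (1-cos(x))/2.
Reasoning: Use cos(2θ) = 1 - 2sin²θ with θ = x/2: cos(x) = 1 - 2sin²(x/2). Solving for sin²(x/2) gives (1 - cos(x))/2.
So the two sides agree for every real x for which both sides are defined.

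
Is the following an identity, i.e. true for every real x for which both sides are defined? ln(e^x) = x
Yes, this is an identity.

Claim: ln(e^x) = x.
Reasoning: ln is the inverse of the exponential: ln(e^x) asks for the exponent p with e^p = e^x, and since e^p is one-to-one that exponent is p = x.
So the two sides agree for every real x for which both sides are defined.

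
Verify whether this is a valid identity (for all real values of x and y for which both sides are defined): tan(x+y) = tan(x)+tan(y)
No, this is NOT an identity.

Claim: tan(x+y) = tan(x)+tan(y).
Test a specific point where both sides are defined: x = -π/3, y = π/4.
LHS = tan(x+y) ≈ -0.2679
RHS = tan(x)+tan(y) ≈ -0.7321
Since -0.2679 ≠ -0.7321, the equation fails at this point, so it cannot hold for all real values of x and y for which both sides are defined.
The correct formula is tan(x+y) = (tan(x) + tan(y))/(1 - tan(x)tan(y)).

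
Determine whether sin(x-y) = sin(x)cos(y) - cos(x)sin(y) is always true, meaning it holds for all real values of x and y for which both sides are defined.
Claim: sin(x-y) = sin(x)cos(y) - cos(x)sin(y).
Reasoning: Replace y by -y in sin(x+y) = sin(x)cos(y) + cos(x)sin(y) and use cos(-y) = cos(y), sin(-y) = -sin(y): sin(x-y) = sin(x)cos(y) - cos(x)sin(y).
So the two sides agree for all real values of x and y for which both sides are defined.

Conclusion: Yes, this is an identity.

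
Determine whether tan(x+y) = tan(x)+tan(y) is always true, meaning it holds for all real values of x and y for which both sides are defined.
No, this is NOT an identity.

Claim: tan(x+y) = tan(x)+tan(y).
Test a specific point where both sides are defined: x = 3π/4, y = π/6.
LHS = tan(x+y) ≈ -0.2679
RHS = tan(x)+tan(y) ≈ -0.4226
Since -0.2679 ≠ -0.4226, the equation fails at this point, so it cannot hold for all real values of x and y for which both sides are defined.
The correct formula is tan(x+y) = (tan(x) + tan(y))/(1 - tan(x)tan(y)).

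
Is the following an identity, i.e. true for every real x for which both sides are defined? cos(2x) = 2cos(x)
Claim: cos(2x) = 2cos(x).
Test a specific point where both sides are defined: x = -π/4.
LHS = cos(2x) ≈ 0.0000
RHS = 2cos(x) ≈ 1.4142
Since 0.0000 ≠ 1.4142, the equation fails at this point, so it cannot hold for every real x for which both sides are defined.
The correct double-angle formula is cos(2x) = cos²x - sin²x.

Conclusion: No, this is NOT an identity.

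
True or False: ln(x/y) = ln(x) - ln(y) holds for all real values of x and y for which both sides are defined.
Claim: ln(x/y) = ln(x) - ln(y).
Reasoning: Both sides are simultaneously defined only when x, y > 0. Write x = e^p, y = e^q. Then x/y = e^(p-q), so ln(x/y) = p - q = ln(x) - ln(y).
So the two sides agree for all real values of x and y for which both sides are defined.

Conclusion: True.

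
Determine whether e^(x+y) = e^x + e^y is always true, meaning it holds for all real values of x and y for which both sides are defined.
Claim: e^(x+y) = e^x + e^y.
Test a specific point where both sides are defined: x = 5, y = -1.
LHS = e^(x+y) ≈ 54.5982
RHS = e^x + e^y ≈ 148.7810
Since 54.5982 ≠ 148.7810, the equation fails at this point, so it cannot hold for all real values of x and y for which both sides are defined.
The correct rule is e^(x+y) = e^x · e^y (a product, not a sum).

Conclusion: No, this is NOT an identity.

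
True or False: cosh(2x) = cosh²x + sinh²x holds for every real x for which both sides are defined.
Claim: cosh(2x) = cosh²x + sinh²x.
Reasoning: cosh²x = (e^(2x) + 2 + e^(-2x))/4 and sinh²x = (e^(2x) - 2 + e^(-2x))/4. Adding gives (2e^(2x) + 2e^(-2x))/4 = (e^(2x) + e^(-2x))/2 = cosh(2x).
So the two sides agree for every real x for which both sides are defined.

Conclusion: True.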